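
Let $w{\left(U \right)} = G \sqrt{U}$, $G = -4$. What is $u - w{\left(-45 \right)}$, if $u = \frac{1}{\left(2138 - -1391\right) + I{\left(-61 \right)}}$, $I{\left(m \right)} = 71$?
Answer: $\frac{1}{3600} + 12 i \sqrt{5} \approx 0.00027778 + 26.833 i$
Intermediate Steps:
$w{\left(U \right)} = - 4 \sqrt{U}$
$u = \frac{1}{3600}$ ($u = \frac{1}{\left(2138 - -1391\right) + 71} = \frac{1}{\left(2138 + 1391\right) + 71} = \frac{1}{3529 + 71} = \frac{1}{3600} \approx 0.00027778$)
$u - w{\left(-45 \right)} = \frac{1}{3600} - - 4 \sqrt{-45} = \frac{1}{3600} - - 4 \cdot 3 i \sqrt{5} = \frac{1}{3600} - - 12 i \sqrt{5} = \frac{1}{3600} + 12 i \sqrt{5}$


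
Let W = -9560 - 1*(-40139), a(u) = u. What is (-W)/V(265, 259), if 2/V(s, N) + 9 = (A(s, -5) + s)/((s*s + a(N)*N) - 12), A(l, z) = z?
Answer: 18888434247/137294 ≈ 1.3758e+5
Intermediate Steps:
W = 30579 (W = -9560 + 40139 = 30579)
V(s, N) = 2/(-9 + (-5 + s)/(-12 + N² + s²)) (V(s, N) = 2/(-9 + (-5 + s)/((s*s + N*N) - 12)) = 2/(-9 + (-5 + s)/((s² + N²) - 12)) = 2/(-9 + (-5 + s)/((N² + s²) - 12)) = 2/(-9 + (-5 + s)/(-12 + N² + s²)))
(-W)/V(265, 259) = (-1*30579)/((2*(12 - 1*259² - 1*265²)/(-103 - 1*265 + 9*259² + 9*265²))) = -30579*(-103 - 265 + 9*67081 + 9*70225)/(2*(12 - 1*67081 - 1*70225)) = -30579*(-103 - 265 + 603729 + 632025)/(2*(12 - 67081 - 70225)) = -30579/(2*(-137294)/1235386) = -30579/(2*(1/1235386)*(-137294)) = -30579/(-137294/617693) = -30579*(-617693/137294) = 18888434247/137294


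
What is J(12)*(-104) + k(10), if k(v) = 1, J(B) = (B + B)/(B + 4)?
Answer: -155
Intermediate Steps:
J(B) = 2*B/(4 + B) (J(B) = (2*B)/(4 + B) = 2*B/(4 + B))
J(12)*(-104) + k(10) = (2*12/(4 + 12))*(-104) + 1 = (2*12/16)*(-104) + 1 = (2*12*(1/16))*(-104) + 1 = (3/2)*(-104) + 1 = -156 + 1 = -155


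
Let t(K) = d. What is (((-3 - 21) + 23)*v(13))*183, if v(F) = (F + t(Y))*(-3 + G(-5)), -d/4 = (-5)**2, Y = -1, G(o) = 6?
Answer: 47763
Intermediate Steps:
d = -100 (d = -4*(-5)**2 = -4*25 = -100)
t(K) = -100
v(F) = -300 + 3*F (v(F) = (F - 100)*(-3 + 6) = (-100 + F)*3 = -300 + 3*F)
(((-3 - 21) + 23)*v(13))*183 = (((-3 - 21) + 23)*(-300 + 3*13))*183 = ((-24 + 23)*(-300 + 39))*183 = -1*(-261)*183 = 261*183 = 47763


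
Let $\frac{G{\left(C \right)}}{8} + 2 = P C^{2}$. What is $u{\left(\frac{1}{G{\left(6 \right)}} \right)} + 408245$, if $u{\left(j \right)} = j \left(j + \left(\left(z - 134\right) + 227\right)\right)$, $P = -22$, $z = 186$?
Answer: $\frac{16471828296273}{40347904} \approx 4.0825 \cdot 10^{5}$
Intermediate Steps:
$G{\left(C \right)} = -16 - 176 C^{2}$ ($G{\left(C \right)} = -16 + 8 \left(- 22 C^{2}\right) = -16 - 176 C^{2}$)
$u{\left(j \right)} = j \left(279 + j\right)$ ($u{\left(j \right)} = j \left(j + \left(\left(186 - 134\right) + 227\right)\right) = j \left(j + \left(52 + 227\right)\right) = j \left(j + 279\right) = j \left(279 + j\right)$)
$u{\left(\frac{1}{G{\left(6 \right)}} \right)} + 408245 = \frac{279 + \frac{1}{-16 - 176 \cdot 6^{2}}}{-16 - 176 \cdot 6^{2}} + 408245 = \frac{279 + \frac{1}{-16 - 6336}}{-16 - 6336} + 408245 = \frac{279 + \frac{1}{-6352}}{-6352} + 408245 = - \frac{279 - \frac{1}{6352}}{6352} + 408245 = \left(- \frac{1}{6352}\right) \frac{1772207}{6352} + 408245 = - \frac{1772207}{40347904} + 408245 = \frac{16471828296273}{40347904}$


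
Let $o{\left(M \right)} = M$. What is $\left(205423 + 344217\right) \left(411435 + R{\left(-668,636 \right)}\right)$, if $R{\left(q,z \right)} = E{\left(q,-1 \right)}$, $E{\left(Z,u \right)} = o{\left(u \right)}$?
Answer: $226140583760$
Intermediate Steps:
$E{\left(Z,u \right)} = u$
$R{\left(q,z \right)} = -1$
$\left(205423 + 344217\right) \left(411435 + R{\left(-668,636 \right)}\right) = \left(205423 + 344217\right) \left(411435 - 1\right) = 549640 \cdot 411434 = 226140583760$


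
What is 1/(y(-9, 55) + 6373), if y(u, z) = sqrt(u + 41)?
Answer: 6373/40615097 - 4*sqrt(2)/40615097 ≈ 0.00015677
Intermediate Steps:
y(u, z) = sqrt(41 + u)
1/(y(-9, 55) + 6373) = 1/(sqrt(41 - 9) + 6373) = 1/(sqrt(32) + 6373) = 1/(4*sqrt(2) + 6373) = 1/(6373 + 4*sqrt(2))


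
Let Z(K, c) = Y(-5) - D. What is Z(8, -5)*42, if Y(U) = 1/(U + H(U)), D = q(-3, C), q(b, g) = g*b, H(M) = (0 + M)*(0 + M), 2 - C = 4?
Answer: -2499/10 ≈ -249.90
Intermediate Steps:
C = -2 (C = 2 - 1*4 = 2 - 4 = -2)
H(M) = M² (H(M) = M*M = M²)
q(b, g) = b*g
D = 6 (D = -3*(-2) = 6)
Y(U) = 1/(U + U²)
Z(K, c) = -119/20 (Z(K, c) = 1/((-5)*(1 - 5)) - 1*6 = -⅕/(-4) - 6 = -⅕*(-¼) - 6 = 1/20 - 6 = -119/20)
Z(8, -5)*42 = -119/20*42 = -2499/10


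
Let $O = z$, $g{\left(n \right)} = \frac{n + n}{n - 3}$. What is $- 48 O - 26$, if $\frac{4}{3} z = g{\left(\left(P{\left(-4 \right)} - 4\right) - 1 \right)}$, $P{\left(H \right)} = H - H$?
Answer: $-71$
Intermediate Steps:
$P{\left(H \right)} = 0$
$g{\left(n \right)} = \frac{2 n}{-3 + n}$
$z = \frac{15}{16}$ ($z = \frac{3 \frac{2 \left(\left(0 - 4\right) - 1\right)}{-3 + \left(\left(0 - 4\right) - 1\right)}}{4} = \frac{3 \frac{2 \left(-4 - 1\right)}{-3 - 5}}{4} = \frac{3 \cdot 2 \left(-5\right) \frac{1}{-3 - 5}}{4} = \frac{3 \cdot 2 \left(-5\right) \frac{1}{-8}}{4} = \frac{3 \cdot 2 \left(-5\right) \left(- \frac{1}{8}\right)}{4} = \frac{3}{4} \cdot \frac{5}{4} = \frac{15}{16} \approx 0.9375$)
$O = \frac{15}{16} \approx 0.9375$
$- 48 O - 26 = \left(-48\right) \frac{15}{16} - 26 = -45 - 26 = -71$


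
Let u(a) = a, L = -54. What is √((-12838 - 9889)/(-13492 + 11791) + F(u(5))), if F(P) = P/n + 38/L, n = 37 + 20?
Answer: √164350095/3591 ≈ 3.5700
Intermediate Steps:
n = 57
F(P) = -19/27 + P/57 (F(P) = P/57 + 38/(-54) = P*(1/57) + 38*(-1/54) = P/57 - 19/27 = -19/27 + P/57)
√((-12838 - 9889)/(-13492 + 11791) + F(u(5))) = √((-12838 - 9889)/(-13492 + 11791) + (-19/27 + (1/57)*5)) = √(-22727/(-1701) + (-19/27 + 5/57)) = √(-22727*(-1/1701) - 316/513) = √(22727/1701 - 316/513) = √(411905/32319) = √164350095/3591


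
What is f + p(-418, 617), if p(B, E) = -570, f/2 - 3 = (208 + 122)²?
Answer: 217236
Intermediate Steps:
f = 217806 (f = 6 + 2*(208 + 122)² = 6 + 2*330² = 6 + 2*108900 = 6 + 217800 = 217806)
f + p(-418, 617) = 217806 - 570 = 217236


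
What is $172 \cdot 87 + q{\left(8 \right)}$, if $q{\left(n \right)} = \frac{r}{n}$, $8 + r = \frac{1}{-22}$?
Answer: $\frac{2633487}{176} \approx 14963.0$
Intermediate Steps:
$r = - \frac{177}{22}$ ($r = -8 + \frac{1}{-22} = -8 - \frac{1}{22} = - \frac{177}{22} \approx -8.0455$)
$q{\left(n \right)} = - \frac{177}{22 n}$
$172 \cdot 87 + q{\left(8 \right)} = 172 \cdot 87 - \frac{177}{22 \cdot 8} = 14964 - \frac{177}{176} = \frac{2633487}{176}$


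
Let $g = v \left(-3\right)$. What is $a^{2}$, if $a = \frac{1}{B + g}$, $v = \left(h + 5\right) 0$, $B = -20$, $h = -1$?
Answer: $\frac{1}{400} \approx 0.0025$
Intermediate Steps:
$v = 0$ ($v = \left(-1 + 5\right) 0 = 4 \cdot 0 = 0$)
$g = 0$ ($g = 0 \left(-3\right) = 0$)
$a = - \frac{1}{20}$ ($a = \frac{1}{-20 + 0} = \frac{1}{-20} = - \frac{1}{20} \approx -0.05$)
$a^{2} = \left(- \frac{1}{20}\right)^{2} = \frac{1}{400}$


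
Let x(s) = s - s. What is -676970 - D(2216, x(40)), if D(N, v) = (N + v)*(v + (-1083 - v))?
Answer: 1722958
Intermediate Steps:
x(s) = 0
D(N, v) = -1083*N - 1083*v (D(N, v) = (N + v)*(-1083) = -1083*N - 1083*v)
-676970 - D(2216, x(40)) = -676970 - (-1083*2216 - 1083*0) = -676970 - (-2399928 + 0) = -676970 - 1*(-2399928) = -676970 + 2399928 = 1722958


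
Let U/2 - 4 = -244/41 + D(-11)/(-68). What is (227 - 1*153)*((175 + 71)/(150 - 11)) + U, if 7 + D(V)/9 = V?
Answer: 12771727/96883 ≈ 131.83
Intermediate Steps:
D(V) = -63 + 9*V
U = 601/697 (U = 8 + 2*(-244/41 + (-63 + 9*(-11))/(-68)) = 8 + 2*(-244*1/41 + (-63 - 99)*(-1/68)) = 8 + 2*(-244/41 - 162*(-1/68)) = 8 + 2*(-244/41 + 81/34) = 8 + 2*(-4975/1394) = 8 - 4975/697 = 601/697 ≈ 0.86227)
(227 - 1*153)*((175 + 71)/(150 - 11)) + U = (227 - 1*153)*((175 + 71)/(150 - 11)) + 601/697 = (227 - 153)*(246/139) + 601/697 = 74*(246*(1/139)) + 601/697 = 74*(246/139) + 601/697 = 18204/139 + 601/697 = 12771727/96883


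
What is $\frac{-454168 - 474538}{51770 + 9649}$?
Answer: $- \frac{928706}{61419} \approx -15.121$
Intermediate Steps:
$\frac{-454168 - 474538}{51770 + 9649} = - \frac{928706}{61419}$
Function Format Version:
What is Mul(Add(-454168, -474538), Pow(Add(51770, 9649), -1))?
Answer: Rational(-928706, 61419) ≈ -15.121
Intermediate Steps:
Mul(Add(-454168, -474538), Pow(Add(51770, 9649), -1)) = Mul(-928706, Pow(61419, -1)) = Mul(-928706, Rational(1, 61419)) = Rational(-928706, 61419)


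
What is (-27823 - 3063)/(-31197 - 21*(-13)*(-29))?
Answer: 15443/19557 ≈ 0.78964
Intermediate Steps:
(-27823 - 3063)/(-31197 - 21*(-13)*(-29)) = -30886/(-31197 + 273*(-29)) = -30886/(-31197 - 7917) = -30886/(-39114) = -30886*(-1/39114) = 15443/19557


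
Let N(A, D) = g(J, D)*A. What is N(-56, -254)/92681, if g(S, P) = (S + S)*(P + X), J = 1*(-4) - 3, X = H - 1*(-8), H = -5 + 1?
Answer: -196000/92681 ≈ -2.1148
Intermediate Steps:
H = -4
X = 4 (X = -4 - 1*(-8) = -4 + 8 = 4)
J = -7 (J = -4 - 3 = -7)
g(S, P) = 2*S*(4 + P) (g(S, P) = (S + S)*(P + 4) = (2*S)*(4 + P) = 2*S*(4 + P))
N(A, D) = A*(-56 - 14*D) (N(A, D) = (2*(-7)*(4 + D))*A = (-56 - 14*D)*A = A*(-56 - 14*D))
N(-56, -254)/92681 = -14*(-56)*(4 - 254)/92681 = -14*(-56)*(-250)*(1/92681) = -196000*1/92681 = -196000/92681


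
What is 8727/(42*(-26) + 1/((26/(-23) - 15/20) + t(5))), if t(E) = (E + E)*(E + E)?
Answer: -78778629/9857392 ≈ -7.9918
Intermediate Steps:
t(E) = 4*E² (t(E) = (2*E)*(2*E) = 4*E²)
8727/(42*(-26) + 1/((26/(-23) - 15/20) + t(5))) = 8727/(42*(-26) + 1/((26/(-23) - 15/20) + 4*5²)) = 8727/(-1092 + 1/((26*(-1/23) - 15*1/20) + 4*25)) = 8727/(-1092 + 1/((-26/23 - ¾) + 100)) = 8727/(-1092 + 1/(-173/92 + 100)) = 8727/(-1092 + 1/(9027/92)) = 8727/(-1092 + 92/9027) = 8727/(-9857392/9027) = 8727*(-9027/9857392) = -78778629/9857392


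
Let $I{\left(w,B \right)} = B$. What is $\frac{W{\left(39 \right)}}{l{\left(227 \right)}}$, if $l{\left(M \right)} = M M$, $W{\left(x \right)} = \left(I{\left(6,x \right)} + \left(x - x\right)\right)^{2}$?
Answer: $\frac{1521}{51529} \approx 0.029517$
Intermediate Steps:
$W{\left(x \right)} = x^{2}$ ($W{\left(x \right)} = \left(x + \left(x - x\right)\right)^{2} = \left(x + 0\right)^{2} = x^{2}$)
$l{\left(M \right)} = M^{2}$
$\frac{W{\left(39 \right)}}{l{\left(227 \right)}} = \frac{39^{2}}{227^{2}} = \frac{1521}{51529}$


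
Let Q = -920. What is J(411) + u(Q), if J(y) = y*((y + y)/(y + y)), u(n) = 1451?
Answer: 1862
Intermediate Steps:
J(y) = y (J(y) = y*((2*y)/((2*y))) = y*((2*y)*(1/(2*y))) = y*1 = y)
J(411) + u(Q) = 411 + 1451 = 1862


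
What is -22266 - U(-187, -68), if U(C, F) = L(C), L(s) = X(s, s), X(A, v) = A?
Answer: -22079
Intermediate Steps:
L(s) = s
U(C, F) = C
-22266 - U(-187, -68) = -22266 - 1*(-187) = -22266 + 187 = -22079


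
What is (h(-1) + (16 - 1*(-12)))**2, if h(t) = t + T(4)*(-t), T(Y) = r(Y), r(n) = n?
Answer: 961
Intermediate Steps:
T(Y) = Y
h(t) = -3*t (h(t) = t + 4*(-t) = t - 4*t = -3*t)
(h(-1) + (16 - 1*(-12)))**2 = (-3*(-1) + (16 - 1*(-12)))**2 = (3 + (16 + 12))**2 = (3 + 28)**2 = 31**2 = 961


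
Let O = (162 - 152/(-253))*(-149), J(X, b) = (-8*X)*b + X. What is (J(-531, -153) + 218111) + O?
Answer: -115517654/253 ≈ -4.5659e+5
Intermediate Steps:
J(X, b) = X - 8*X*b (J(X, b) = -8*X*b + X = X - 8*X*b)
O = -6129562/253 (O = (162 - 152*(-1/253))*(-149) = (162 + 152/253)*(-149) = (41138/253)*(-149) = -6129562/253 ≈ -24228.)
(J(-531, -153) + 218111) + O = (-531*(1 - 8*(-153)) + 218111) - 6129562/253 = (-531*(1 + 1224) + 218111) - 6129562/253 = (-531*1225 + 218111) - 6129562/253 = (-650475 + 218111) - 6129562/253 = -432364 - 6129562/253 = -115517654/253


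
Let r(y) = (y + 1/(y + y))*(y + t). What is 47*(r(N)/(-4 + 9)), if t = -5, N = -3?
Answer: 3572/15 ≈ 238.13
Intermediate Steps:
r(y) = (-5 + y)*(y + 1/(2*y)) (r(y) = (y + 1/(y + y))*(y - 5) = (y + 1/(2*y))*(-5 + y) = (-5 + y)*(y + 1/(2*y)))
47*(r(N)/(-4 + 9)) = 47*((1/2 + (-3)**2 - 5*(-3) - 5/2/(-3))/(-4 + 9)) = 47*((1/2 + 9 + 15 - 5/2*(-1/3))/5) = 47*((1/2 + 9 + 15 + 5/6)*(1/5)) = 47*((76/3)*(1/5)) = 47*(76/15) = 3572/15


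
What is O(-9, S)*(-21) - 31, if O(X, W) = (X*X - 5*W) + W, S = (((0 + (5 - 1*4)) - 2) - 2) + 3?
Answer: -1732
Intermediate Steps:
S = 0 (S = (((0 + (5 - 4)) - 2) - 2) + 3 = (((0 + 1) - 2) - 2) + 3 = ((1 - 2) - 2) + 3 = (-1 - 2) + 3 = -3 + 3 = 0)
O(X, W) = X² - 4*W (O(X, W) = (X² - 5*W) + W = X² - 4*W)
O(-9, S)*(-21) - 31 = ((-9)² - 4*0)*(-21) - 31 = (81 + 0)*(-21) - 31 = 81*(-21) - 31 = -1701 - 31 = -1732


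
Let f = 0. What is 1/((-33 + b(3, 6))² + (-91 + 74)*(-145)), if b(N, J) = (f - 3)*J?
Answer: 1/5066 ≈ 0.00019739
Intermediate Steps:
b(N, J) = -3*J (b(N, J) = (0 - 3)*J = -3*J)
1/((-33 + b(3, 6))² + (-91 + 74)*(-145)) = 1/((-33 - 3*6)² + (-91 + 74)*(-145)) = 1/((-33 - 18)² - 17*(-145)) = 1/((-51)² + 2465) = 1/(2601 + 2465) = 1/5066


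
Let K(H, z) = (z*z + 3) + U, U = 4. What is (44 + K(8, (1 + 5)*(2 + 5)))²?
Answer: 3294225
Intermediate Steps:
K(H, z) = 7 + z² (K(H, z) = (z*z + 3) + 4 = (z² + 3) + 4 = (3 + z²) + 4 = 7 + z²)
(44 + K(8, (1 + 5)*(2 + 5)))² = (44 + (7 + ((1 + 5)*(2 + 5))²))² = (44 + (7 + (6*7)²))² = (44 + (7 + 42²))² = (44 + (7 + 1764))² = (44 + 1771)² = 1815² = 3294225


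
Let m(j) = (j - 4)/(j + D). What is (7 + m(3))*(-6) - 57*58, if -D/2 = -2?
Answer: -23430/7 ≈ -3347.1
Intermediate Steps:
D = 4 (D = -2*(-2) = 4)
m(j) = (-4 + j)/(4 + j) (m(j) = (j - 4)/(j + 4) = (-4 + j)/(4 + j))
(7 + m(3))*(-6) - 57*58 = (7 + (-4 + 3)/(4 + 3))*(-6) - 57*58 = (7 - 1/7)*(-6) - 3306 = (48/7)*(-6) - 3306 = -288/7 - 3306 = -23430/7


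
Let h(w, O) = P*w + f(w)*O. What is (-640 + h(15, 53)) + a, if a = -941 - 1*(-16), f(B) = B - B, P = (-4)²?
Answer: -1325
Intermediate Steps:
P = 16
f(B) = 0
a = -925 (a = -941 + 16 = -925)
h(w, O) = 16*w (h(w, O) = 16*w + 0*O = 16*w + 0 = 16*w)
(-640 + h(15, 53)) + a = (-640 + 16*15) - 925 = (-640 + 240) - 925 = -400 - 925 = -1325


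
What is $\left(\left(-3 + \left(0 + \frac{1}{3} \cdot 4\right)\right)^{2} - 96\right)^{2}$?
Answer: $\frac{703921}{81} \approx 8690.4$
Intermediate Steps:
$\left(\left(-3 + \left(0 + \frac{1}{3} \cdot 4\right)\right)^{2} - 96\right)^{2} = \left(\left(-3 + \left(0 + \frac{4}{3}\right)\right)^{2} - 96\right)^{2} = \left(\left(-3 + \frac{4}{3}\right)^{2} - 96\right)^{2} = \left(\left(- \frac{5}{3}\right)^{2} - 96\right)^{2} = \left(\frac{25}{9} - 96\right)^{2} = \left(- \frac{839}{9}\right)^{2} = \frac{703921}{81}$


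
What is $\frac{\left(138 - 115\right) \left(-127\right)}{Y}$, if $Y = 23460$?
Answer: $- \frac{127}{1020} \approx -0.12451$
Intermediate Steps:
$\frac{\left(138 - 115\right) \left(-127\right)}{Y} = \frac{\left(138 - 115\right) \left(-127\right)}{23460} = 23 \left(-127\right) \frac{1}{23460} = \left(-2921\right) \frac{1}{23460} = - \frac{127}{1020}$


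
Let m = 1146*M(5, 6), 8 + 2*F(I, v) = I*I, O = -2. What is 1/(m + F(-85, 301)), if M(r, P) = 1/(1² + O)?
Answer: 2/4925 ≈ 0.00040609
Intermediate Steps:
F(I, v) = -4 + I²/2 (F(I, v) = -4 + (I*I)/2 = -4 + I²/2)
M(r, P) = -1 (M(r, P) = 1/(1² - 2) = 1/(1 - 2) = 1/(-1) = -1)
m = -1146 (m = 1146*(-1) = -1146)
1/(m + F(-85, 301)) = 1/(-1146 + (-4 + (½)*(-85)²)) = 1/(-1146 + (-4 + (½)*7225)) = 1/(-1146 + (-4 + 7225/2)) = 1/(-1146 + 7217/2) = 1/(4925/2) = 2/4925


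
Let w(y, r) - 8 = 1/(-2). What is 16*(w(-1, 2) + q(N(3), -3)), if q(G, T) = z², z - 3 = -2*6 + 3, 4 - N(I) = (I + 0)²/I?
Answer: 696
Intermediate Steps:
w(y, r) = 15/2 (w(y, r) = 8 + 1/(-2) = 8 - ½ = 15/2)
N(I) = 4 - I (N(I) = 4 - (I + 0)²/I = 4 - I²/I = 4 - I)
z = -6 (z = 3 + (-2*6 + 3) = 3 + (-12 + 3) = 3 - 9 = -6)
q(G, T) = 36 (q(G, T) = (-6)² = 36)
16*(w(-1, 2) + q(N(3), -3)) = 16*(15/2 + 36) = 16*(87/2) = 696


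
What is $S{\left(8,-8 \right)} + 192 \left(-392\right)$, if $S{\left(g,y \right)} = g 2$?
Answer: $-75248$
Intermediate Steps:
$S{\left(g,y \right)} = 2 g$
$S{\left(8,-8 \right)} + 192 \left(-392\right) = 2 \cdot 8 + 192 \left(-392\right) = 16 - 75264 = -75248$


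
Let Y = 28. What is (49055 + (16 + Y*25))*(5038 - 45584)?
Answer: -2018014966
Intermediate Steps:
(49055 + (16 + Y*25))*(5038 - 45584) = (49055 + (16 + 28*25))*(5038 - 45584) = (49055 + (16 + 700))*(-40546) = (49055 + 716)*(-40546) = 49771*(-40546) = -2018014966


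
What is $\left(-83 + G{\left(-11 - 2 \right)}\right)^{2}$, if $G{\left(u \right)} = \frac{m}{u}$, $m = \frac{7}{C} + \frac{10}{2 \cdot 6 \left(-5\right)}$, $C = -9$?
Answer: $\frac{376554025}{54756} \approx 6876.9$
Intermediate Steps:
$m = - \frac{17}{18}$ ($m = \frac{7}{-9} + \frac{10}{2 \cdot 6 \left(-5\right)} = 7 \left(- \frac{1}{9}\right) + \frac{10}{12 \left(-5\right)} = - \frac{7}{9} + \frac{10}{-60} = - \frac{7}{9} + 10 \left(- \frac{1}{60}\right) = - \frac{7}{9} - \frac{1}{6} = - \frac{17}{18} \approx -0.94444$)
$G{\left(u \right)} = - \frac{17}{18 u}$
$\left(-83 + G{\left(-11 - 2 \right)}\right)^{2} = \left(-83 - \frac{17}{18 \left(-11 - 2\right)}\right)^{2} = \left(-83 - \frac{17}{18 \left(-13\right)}\right)^{2} = \left(-83 - - \frac{17}{234}\right)^{2} = \left(-83 + \frac{17}{234}\right)^{2} = \left(- \frac{19405}{234}\right)^{2} = \frac{376554025}{54756}$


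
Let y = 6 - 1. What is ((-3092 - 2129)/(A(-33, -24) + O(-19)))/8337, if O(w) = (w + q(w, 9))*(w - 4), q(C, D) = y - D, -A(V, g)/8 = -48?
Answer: -5221/7611681 ≈ -0.00068592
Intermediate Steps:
A(V, g) = 384 (A(V, g) = -8*(-48) = 384)
y = 5
q(C, D) = 5 - D
O(w) = (-4 + w)**2 (O(w) = (w + (5 - 1*9))*(w - 4) = (w + (5 - 9))*(-4 + w) = (w - 4)*(-4 + w) = (-4 + w)*(-4 + w) = (-4 + w)**2)
((-3092 - 2129)/(A(-33, -24) + O(-19)))/8337 = ((-3092 - 2129)/(384 + (16 + (-19)**2 - 8*(-19))))/8337 = -5221/(384 + (16 + 361 + 152))*(1/8337) = -5221/(384 + 529)*(1/8337) = -5221/913*(1/8337) = -5221*1/913*(1/8337) = -5221/913*1/8337 = -5221/7611681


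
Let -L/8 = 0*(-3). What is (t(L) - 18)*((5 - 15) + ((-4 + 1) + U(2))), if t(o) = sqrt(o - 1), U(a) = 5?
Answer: 144 - 8*I ≈ 144.0 - 8.0*I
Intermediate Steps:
L = 0 (L = -0*(-3) = -8*0 = 0)
t(o) = sqrt(-1 + o)
(t(L) - 18)*((5 - 15) + ((-4 + 1) + U(2))) = (sqrt(-1 + 0) - 18)*((5 - 15) + ((-4 + 1) + 5)) = (sqrt(-1) - 18)*(-10 + (-3 + 5)) = (I - 18)*(-10 + 2) = (-18 + I)*(-8) = 144 - 8*I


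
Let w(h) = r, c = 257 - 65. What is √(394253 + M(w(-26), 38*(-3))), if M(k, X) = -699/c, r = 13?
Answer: 3*√2803551/8 ≈ 627.89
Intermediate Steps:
c = 192
w(h) = 13
M(k, X) = -233/64 (M(k, X) = -699/192 = -699*1/192 = -233/64)
√(394253 + M(w(-26), 38*(-3))) = √(394253 - 233/64) = √(25231959/64) = 3*√2803551/8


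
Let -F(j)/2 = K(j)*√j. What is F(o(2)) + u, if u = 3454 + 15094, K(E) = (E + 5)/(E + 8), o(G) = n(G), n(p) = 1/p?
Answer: 18548 - 11*√2/17 ≈ 18547.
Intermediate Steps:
o(G) = 1/G
K(E) = (5 + E)/(8 + E)
F(j) = -2*√j*(5 + j)/(8 + j) (F(j) = -2*(5 + j)/(8 + j)*√j = -2*√j*(5 + j)/(8 + j))
u = 18548
F(o(2)) + u = 2*√(1/2)*(-5 - 1/2)/(8 + 1/2) + 18548 = 2*√(½)*(-5 - 1*½)/(8 + ½) + 18548 = 2*(√2/2)*(-5 - ½)/(17/2) + 18548 = 2*(√2/2)*(2/17)*(-11/2) + 18548 = -11*√2/17 + 18548 = 18548 - 11*√2/17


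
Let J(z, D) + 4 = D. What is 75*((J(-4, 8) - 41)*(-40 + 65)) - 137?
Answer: -69512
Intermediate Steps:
J(z, D) = -4 + D
75*((J(-4, 8) - 41)*(-40 + 65)) - 137 = 75*(((-4 + 8) - 41)*(-40 + 65)) - 137 = 75*((4 - 41)*25) - 137 = 75*(-37*25) - 137 = 75*(-925) - 137 = -69375 - 137 = -69512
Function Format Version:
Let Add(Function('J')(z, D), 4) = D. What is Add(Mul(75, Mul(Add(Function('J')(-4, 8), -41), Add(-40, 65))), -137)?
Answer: -69512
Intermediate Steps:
Function('J')(z, D) = Add(-4, D)
Add(Mul(75, Mul(Add(Function('J')(-4, 8), -41), Add(-40, 65))), -137) = Add(Mul(75, Mul(Add(Add(-4, 8), -41), Add(-40, 65))), -137) = Add(Mul(75, Mul(Add(4, -41), 25)), -137) = Add(Mul(75, Mul(-37, 25)), -137) = Add(Mul(75, -925), -137) = Add(-69375, -137) = -69512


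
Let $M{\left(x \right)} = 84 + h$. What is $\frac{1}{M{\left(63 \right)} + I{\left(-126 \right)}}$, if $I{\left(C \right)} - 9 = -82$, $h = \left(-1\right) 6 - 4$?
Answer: $1$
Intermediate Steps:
$h = -10$ ($h = -6 - 4 = -10$)
$I{\left(C \right)} = -73$ ($I{\left(C \right)} = 9 - 82 = -73$)
$M{\left(x \right)} = 74$ ($M{\left(x \right)} = 84 - 10 = 74$)
$\frac{1}{M{\left(63 \right)} + I{\left(-126 \right)}} = \frac{1}{74 - 73} = 1^{-1} = 1$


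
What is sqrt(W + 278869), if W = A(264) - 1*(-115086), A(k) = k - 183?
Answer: 2*sqrt(98509) ≈ 627.72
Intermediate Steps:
A(k) = -183 + k
W = 115167 (W = (-183 + 264) - 1*(-115086) = 81 + 115086 = 115167)
sqrt(W + 278869) = sqrt(115167 + 278869) = sqrt(394036) = 2*sqrt(98509)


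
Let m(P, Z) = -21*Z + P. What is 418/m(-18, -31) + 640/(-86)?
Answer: -184586/27219 ≈ -6.7815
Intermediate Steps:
m(P, Z) = P - 21*Z
418/m(-18, -31) + 640/(-86) = 418/(-18 - 21*(-31)) + 640/(-86) = 418/(-18 + 651) + 640*(-1/86) = 418/633 - 320/43 = -184586/27219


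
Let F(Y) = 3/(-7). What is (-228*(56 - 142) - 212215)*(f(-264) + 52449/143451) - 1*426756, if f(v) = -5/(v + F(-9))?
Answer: -14775722781016/29503089 ≈ -5.0082e+5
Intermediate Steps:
F(Y) = -3/7 (F(Y) = 3*(-⅐) = -3/7)
f(v) = -5/(-3/7 + v) (f(v) = -5/(v - 3/7) = -5/(-3/7 + v))
(-228*(56 - 142) - 212215)*(f(-264) + 52449/143451) - 1*426756 = (-228*(56 - 142) - 212215)*(-35/(-3 + 7*(-264)) + 52449/143451) - 1*426756 = (-228*(-86) - 212215)*(-35/(-3 - 1848) + 52449*(1/143451)) - 426756 = (19608 - 212215)*(-35/(-1851) + 17483/47817) - 426756 = -192607*(-35*(-1/1851) + 17483/47817) - 426756 = -192607*(35/1851 + 17483/47817) - 426756 = -192607*11344876/29503089 - 426756 = -2185102531732/29503089 - 426756 = -14775722781016/29503089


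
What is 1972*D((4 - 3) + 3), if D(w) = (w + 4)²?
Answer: 126208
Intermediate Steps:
D(w) = (4 + w)²
1972*D((4 - 3) + 3) = 1972*(4 + ((4 - 3) + 3))² = 1972*(4 + (1 + 3))² = 1972*(4 + 4)² = 1972*8² = 1972*64 = 126208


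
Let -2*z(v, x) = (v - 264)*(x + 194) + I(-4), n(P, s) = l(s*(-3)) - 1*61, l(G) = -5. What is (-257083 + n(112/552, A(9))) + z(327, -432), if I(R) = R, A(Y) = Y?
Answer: -249650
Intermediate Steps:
n(P, s) = -66 (n(P, s) = -5 - 1*61 = -5 - 61 = -66)
z(v, x) = 2 - (-264 + v)*(194 + x)/2 (z(v, x) = -((v - 264)*(x + 194) - 4)/2 = -((-264 + v)*(194 + x) - 4)/2 = -(-4 + (-264 + v)*(194 + x))/2 = 2 - (-264 + v)*(194 + x)/2)
(-257083 + n(112/552, A(9))) + z(327, -432) = (-257083 - 66) + (25610 - 97*327 + 132*(-432) - ½*327*(-432)) = -257149 + (25610 - 31719 - 57024 + 70632) = -257149 + 7499 = -249650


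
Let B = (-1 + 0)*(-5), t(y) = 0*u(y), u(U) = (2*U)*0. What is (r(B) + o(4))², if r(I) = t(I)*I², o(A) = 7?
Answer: 49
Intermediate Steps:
u(U) = 0
t(y) = 0 (t(y) = 0*0 = 0)
B = 5 (B = -1*(-5) = 5)
r(I) = 0 (r(I) = 0*I² = 0)
(r(B) + o(4))² = (0 + 7)² = 7² = 49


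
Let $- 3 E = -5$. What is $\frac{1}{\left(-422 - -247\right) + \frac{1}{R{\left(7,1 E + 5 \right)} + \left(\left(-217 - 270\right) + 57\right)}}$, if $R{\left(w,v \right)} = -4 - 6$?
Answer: $- \frac{440}{77001} \approx -0.0057142$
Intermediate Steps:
$E = \frac{5}{3}$ ($E = \left(- \frac{1}{3}\right) \left(-5\right) = \frac{5}{3} \approx 1.6667$)
$R{\left(w,v \right)} = -10$
$\frac{1}{\left(-422 - -247\right) + \frac{1}{R{\left(7,1 E + 5 \right)} + \left(\left(-217 - 270\right) + 57\right)}} = \frac{1}{\left(-422 - -247\right) + \frac{1}{-10 + \left(\left(-217 - 270\right) + 57\right)}} = \frac{1}{\left(-422 + 247\right) + \frac{1}{-10 + \left(-487 + 57\right)}} = \frac{1}{-175 + \frac{1}{-10 - 430}} = \frac{1}{-175 + \frac{1}{-440}} = \frac{1}{-175 - \frac{1}{440}} = \frac{1}{- \frac{77001}{440}} = - \frac{440}{77001}$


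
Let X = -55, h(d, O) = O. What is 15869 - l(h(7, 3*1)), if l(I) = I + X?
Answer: 15921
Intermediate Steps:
l(I) = -55 + I (l(I) = I - 55 = -55 + I)
15869 - l(h(7, 3*1)) = 15869 - (-55 + 3*1) = 15869 - (-55 + 3) = 15869 - 1*(-52) = 15869 + 52 = 15921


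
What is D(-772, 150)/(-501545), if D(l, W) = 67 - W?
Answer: 83/501545 ≈ 0.00016549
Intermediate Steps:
D(-772, 150)/(-501545) = (67 - 1*150)/(-501545) = (67 - 150)*(-1/501545) = -83*(-1/501545) = 83/501545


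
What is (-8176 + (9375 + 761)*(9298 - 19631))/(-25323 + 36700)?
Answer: -104743464/11377 ≈ -9206.6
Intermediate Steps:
(-8176 + (9375 + 761)*(9298 - 19631))/(-25323 + 36700) = (-8176 + 10136*(-10333))/11377 = (-8176 - 104735288)*(1/11377) = -104743464*1/11377 = -104743464/11377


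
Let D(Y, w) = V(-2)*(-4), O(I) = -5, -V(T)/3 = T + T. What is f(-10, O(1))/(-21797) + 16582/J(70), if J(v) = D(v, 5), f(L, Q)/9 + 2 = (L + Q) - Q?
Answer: -180716335/523128 ≈ -345.45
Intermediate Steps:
V(T) = -6*T (V(T) = -3*(T + T) = -6*T)
D(Y, w) = -48 (D(Y, w) = -6*(-2)*(-4) = 12*(-4) = -48)
f(L, Q) = -18 + 9*L (f(L, Q) = -18 + 9*((L + Q) - Q) = -18 + 9*L)
J(v) = -48
f(-10, O(1))/(-21797) + 16582/J(70) = (-18 + 9*(-10))/(-21797) + 16582/(-48) = (-18 - 90)*(-1/21797) + 16582*(-1/48) = -108*(-1/21797) - 8291/24 = 108/21797 - 8291/24 = -180716335/523128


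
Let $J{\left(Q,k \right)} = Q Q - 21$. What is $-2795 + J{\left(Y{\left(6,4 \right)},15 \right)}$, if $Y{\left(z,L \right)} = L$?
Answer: $-2800$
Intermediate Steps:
$J{\left(Q,k \right)} = -21 + Q^{2}$ ($J{\left(Q,k \right)} = Q^{2} - 21 = -21 + Q^{2}$)
$-2795 + J{\left(Y{\left(6,4 \right)},15 \right)} = -2795 - \left(21 - 4^{2}\right) = -2795 + \left(-21 + 16\right) = -2795 - 5 = -2800$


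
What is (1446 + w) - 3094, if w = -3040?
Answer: -4688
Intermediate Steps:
(1446 + w) - 3094 = (1446 - 3040) - 3094 = -1594 - 3094 = -4688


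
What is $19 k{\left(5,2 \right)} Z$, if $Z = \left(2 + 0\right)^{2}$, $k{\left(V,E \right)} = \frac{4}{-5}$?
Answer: $- \frac{304}{5} \approx -60.8$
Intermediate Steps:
$k{\left(V,E \right)} = - \frac{4}{5}$ ($k{\left(V,E \right)} = 4 \left(- \frac{1}{5}\right) = - \frac{4}{5}$)
$Z = 4$ ($Z = 2^{2} = 4$)
$19 k{\left(5,2 \right)} Z = 19 \left(- \frac{4}{5}\right) 4 = \left(- \frac{76}{5}\right) 4 = - \frac{304}{5}$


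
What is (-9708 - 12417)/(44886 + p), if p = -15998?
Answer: -22125/28888 ≈ -0.76589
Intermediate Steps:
(-9708 - 12417)/(44886 + p) = (-9708 - 12417)/(44886 - 15998) = -22125/28888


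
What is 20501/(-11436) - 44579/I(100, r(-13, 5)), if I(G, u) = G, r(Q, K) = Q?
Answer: -63981943/142950 ≈ -447.58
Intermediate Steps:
20501/(-11436) - 44579/I(100, r(-13, 5)) = 20501/(-11436) - 44579/100 = 20501*(-1/11436) - 44579*1/100 = -20501/11436 - 44579/100 = -63981943/142950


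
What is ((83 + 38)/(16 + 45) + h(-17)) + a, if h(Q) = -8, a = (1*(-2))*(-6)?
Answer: 365/61 ≈ 5.9836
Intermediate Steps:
a = 12 (a = -2*(-6) = 12)
((83 + 38)/(16 + 45) + h(-17)) + a = ((83 + 38)/(16 + 45) - 8) + 12 = (121/61 - 8) + 12 = -367/61 + 12 = 365/61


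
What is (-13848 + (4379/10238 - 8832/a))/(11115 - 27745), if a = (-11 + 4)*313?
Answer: 310530813979/373035146540 ≈ 0.83244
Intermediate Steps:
a = -2191 (a = -7*313 = -2191)
(-13848 + (4379/10238 - 8832/a))/(11115 - 27745) = (-13848 + (4379/10238 - 8832/(-2191)))/(11115 - 27745) = (-13848 + (4379*(1/10238) - 8832*(-1/2191)))/(-16630) = (-13848 + (4379/10238 + 8832/2191))*(-1/16630) = (-13848 + 100016405/22431458)*(-1/16630) = -310530813979/22431458*(-1/16630) = 310530813979/373035146540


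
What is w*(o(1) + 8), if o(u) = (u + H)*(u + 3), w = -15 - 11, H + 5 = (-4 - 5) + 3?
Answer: 832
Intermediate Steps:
H = -11 (H = -5 + ((-4 - 5) + 3) = -5 + (-9 + 3) = -5 - 6 = -11)
w = -26
o(u) = (-11 + u)*(3 + u) (o(u) = (u - 11)*(u + 3) = (-11 + u)*(3 + u))
w*(o(1) + 8) = -26*((-33 + 1**2 - 8*1) + 8) = -26*((-33 + 1 - 8) + 8) = -26*(-40 + 8) = -26*(-32) = 832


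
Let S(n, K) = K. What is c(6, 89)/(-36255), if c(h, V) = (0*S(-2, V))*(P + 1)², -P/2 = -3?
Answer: 0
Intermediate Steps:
P = 6 (P = -2*(-3) = 6)
c(h, V) = 0 (c(h, V) = (0*V)*(6 + 1)² = 0*7² = 0*49 = 0)
c(6, 89)/(-36255) = 0/(-36255) = 0*(-1/36255) = 0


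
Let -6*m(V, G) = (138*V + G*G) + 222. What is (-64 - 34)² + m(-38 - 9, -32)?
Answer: 31432/3 ≈ 10477.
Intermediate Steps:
m(V, G) = -37 - 23*V - G²/6 (m(V, G) = -((138*V + G*G) + 222)/6 = -((138*V + G²) + 222)/6 = -((G² + 138*V) + 222)/6 = -(222 + G² + 138*V)/6 = -37 - 23*V - G²/6)
(-64 - 34)² + m(-38 - 9, -32) = (-64 - 34)² + (-37 - 23*(-38 - 9) - ⅙*(-32)²) = (-98)² + (-37 - 23*(-47) - ⅙*1024) = 9604 + (-37 + 1081 - 512/3) = 9604 + 2620/3 = 31432/3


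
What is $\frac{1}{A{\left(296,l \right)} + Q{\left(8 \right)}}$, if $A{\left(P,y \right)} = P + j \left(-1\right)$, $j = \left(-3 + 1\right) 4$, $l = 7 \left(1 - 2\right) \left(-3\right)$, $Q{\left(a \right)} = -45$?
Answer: $\frac{1}{259} \approx 0.003861$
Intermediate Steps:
$l = 21$ ($l = 7 \left(1 - 2\right) \left(-3\right) = 7 \left(-1\right) \left(-3\right) = \left(-7\right) \left(-3\right) = 21$)
$j = -8$ ($j = \left(-2\right) 4 = -8$)
$A{\left(P,y \right)} = 8 + P$ ($A{\left(P,y \right)} = P - -8 = P + 8 = 8 + P$)
$\frac{1}{A{\left(296,l \right)} + Q{\left(8 \right)}} = \frac{1}{\left(8 + 296\right) - 45} = \frac{1}{304 - 45} = \frac{1}{259}$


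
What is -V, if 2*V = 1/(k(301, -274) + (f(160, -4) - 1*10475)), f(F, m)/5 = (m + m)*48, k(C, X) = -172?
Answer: 1/25134 ≈ 3.9787e-5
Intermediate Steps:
f(F, m) = 480*m (f(F, m) = 5*((m + m)*48) = 5*((2*m)*48) = 5*(96*m) = 480*m)
V = -1/25134 (V = 1/(2*(-172 + (480*(-4) - 1*10475))) = 1/(2*(-172 + (-1920 - 10475))) = 1/(2*(-172 - 12395)) = (½)/(-12567) = (½)*(-1/12567) = -1/25134 ≈ -3.9787e-5)
-V = -1*(-1/25134) = 1/25134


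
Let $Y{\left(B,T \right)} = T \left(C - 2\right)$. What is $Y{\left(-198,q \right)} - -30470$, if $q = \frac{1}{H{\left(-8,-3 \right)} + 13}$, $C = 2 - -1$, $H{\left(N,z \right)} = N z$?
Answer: $\frac{1127391}{37} \approx 30470.0$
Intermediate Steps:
$C = 3$ ($C = 2 + 1 = 3$)
$q = \frac{1}{37}$ ($q = \frac{1}{\left(-8\right) \left(-3\right) + 13} = \frac{1}{24 + 13} = \frac{1}{37} \approx 0.027027$)
$Y{\left(B,T \right)} = T$ ($Y{\left(B,T \right)} = T \left(3 - 2\right) = T 1 = T$)
$Y{\left(-198,q \right)} - -30470 = \frac{1}{37} - -30470 = \frac{1}{37} + 30470 = \frac{1127391}{37}$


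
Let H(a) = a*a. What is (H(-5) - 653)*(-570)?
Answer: 357960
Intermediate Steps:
H(a) = a²
(H(-5) - 653)*(-570) = ((-5)² - 653)*(-570) = (25 - 653)*(-570) = -628*(-570) = 357960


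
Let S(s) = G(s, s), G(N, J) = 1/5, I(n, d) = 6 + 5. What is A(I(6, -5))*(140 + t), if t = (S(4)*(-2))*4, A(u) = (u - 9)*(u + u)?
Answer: 30448/5 ≈ 6089.6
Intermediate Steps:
I(n, d) = 11
A(u) = 2*u*(-9 + u) (A(u) = (-9 + u)*(2*u) = 2*u*(-9 + u))
G(N, J) = ⅕
S(s) = ⅕
t = -8/5 (t = ((⅕)*(-2))*4 = -⅖*4 = -8/5 ≈ -1.6000)
A(I(6, -5))*(140 + t) = (2*11*(-9 + 11))*(140 - 8/5) = (2*11*2)*(692/5) = 44*(692/5) = 30448/5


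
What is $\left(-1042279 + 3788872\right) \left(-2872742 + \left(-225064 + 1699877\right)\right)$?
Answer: $-3839542005897$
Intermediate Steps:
$\left(-1042279 + 3788872\right) \left(-2872742 + \left(-225064 + 1699877\right)\right) = 2746593 \left(-2872742 + 1474813\right) = 2746593 \left(-1397929\right) = -3839542005897$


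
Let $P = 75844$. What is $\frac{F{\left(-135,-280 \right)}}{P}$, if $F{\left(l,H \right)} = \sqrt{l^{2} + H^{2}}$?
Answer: $\frac{5 \sqrt{3865}}{75844} \approx 0.0040985$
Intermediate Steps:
$F{\left(l,H \right)} = \sqrt{H^{2} + l^{2}}$
$\frac{F{\left(-135,-280 \right)}}{P} = \frac{\sqrt{\left(-280\right)^{2} + \left(-135\right)^{2}}}{75844} = \sqrt{78400 + 18225} \cdot \frac{1}{75844} = \sqrt{96625} \cdot \frac{1}{75844} = 5 \sqrt{3865} \cdot \frac{1}{75844} = \frac{5 \sqrt{3865}}{75844}$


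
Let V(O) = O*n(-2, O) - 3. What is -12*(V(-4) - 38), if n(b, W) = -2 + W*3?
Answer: -180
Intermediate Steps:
n(b, W) = -2 + 3*W
V(O) = -3 + O*(-2 + 3*O) (V(O) = O*(-2 + 3*O) - 3 = -3 + O*(-2 + 3*O))
-12*(V(-4) - 38) = -12*((-3 - 4*(-2 + 3*(-4))) - 38) = -12*((-3 - 4*(-2 - 12)) - 38) = -12*((-3 - 4*(-14)) - 38) = -12*((-3 + 56) - 38) = -12*(53 - 38) = -12*15 = -180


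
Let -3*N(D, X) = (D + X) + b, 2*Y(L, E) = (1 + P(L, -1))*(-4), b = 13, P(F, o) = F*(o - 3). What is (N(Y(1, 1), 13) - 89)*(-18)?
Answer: 1794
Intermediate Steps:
P(F, o) = F*(-3 + o)
Y(L, E) = -2 + 8*L (Y(L, E) = ((1 + L*(-3 - 1))*(-4))/2 = ((1 + L*(-4))*(-4))/2 = ((1 - 4*L)*(-4))/2 = (-4 + 16*L)/2 = -2 + 8*L)
N(D, X) = -13/3 - D/3 - X/3 (N(D, X) = -((D + X) + 13)/3 = -(13 + D + X)/3 = -13/3 - D/3 - X/3)
(N(Y(1, 1), 13) - 89)*(-18) = ((-13/3 - (-2 + 8*1)/3 - 1/3*13) - 89)*(-18) = ((-13/3 - (-2 + 8)/3 - 13/3) - 89)*(-18) = ((-13/3 - 1/3*6 - 13/3) - 89)*(-18) = ((-13/3 - 2 - 13/3) - 89)*(-18) = (-32/3 - 89)*(-18) = -299/3*(-18) = 1794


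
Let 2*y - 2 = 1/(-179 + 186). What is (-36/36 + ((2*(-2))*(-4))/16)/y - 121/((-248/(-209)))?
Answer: -25289/248 ≈ -101.97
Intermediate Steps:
y = 15/14 (y = 1 + 1/(2*(-179 + 186)) = 1 + (1/2)/7 = 1 + (1/2)*(1/7) = 1 + 1/14 = 15/14 ≈ 1.0714)
(-36/36 + ((2*(-2))*(-4))/16)/y - 121/((-248/(-209))) = (-36/36 + ((2*(-2))*(-4))/16)/(15/14) - 121/((-248/(-209))) = (-36*1/36 - 4*(-4)*(1/16))*(14/15) - 121/((-248*(-1/209))) = (-1 + 16*(1/16))*(14/15) - 121/248/209 = (-1 + 1)*(14/15) - 121*209/248 = 0*(14/15) - 25289/248 = 0 - 25289/248 = -25289/248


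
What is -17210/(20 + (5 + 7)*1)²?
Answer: -8605/512 ≈ -16.807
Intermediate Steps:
-17210/(20 + (5 + 7)*1)² = -17210/(20 + 12*1)² = -17210/(20 + 12)² = -17210/(32²) = -17210/1024 = -17210*1/1024 = -8605/512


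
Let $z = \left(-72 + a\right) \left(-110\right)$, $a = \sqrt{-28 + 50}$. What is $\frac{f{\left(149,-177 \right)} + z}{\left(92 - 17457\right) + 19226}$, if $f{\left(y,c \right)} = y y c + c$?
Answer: $- \frac{3921834}{1861} - \frac{110 \sqrt{22}}{1861} \approx -2107.7$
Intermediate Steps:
$a = \sqrt{22} \approx 4.6904$
$z = 7920 - 110 \sqrt{22}$ ($z = \left(-72 + \sqrt{22}\right) \left(-110\right) = 7920 - 110 \sqrt{22} \approx 7404.1$)
$f{\left(y,c \right)} = c + c y^{2}$ ($f{\left(y,c \right)} = y^{2} c + c = c y^{2} + c = c + c y^{2}$)
$\frac{f{\left(149,-177 \right)} + z}{\left(92 - 17457\right) + 19226} = \frac{- 177 \left(1 + 149^{2}\right) + \left(7920 - 110 \sqrt{22}\right)}{\left(92 - 17457\right) + 19226} = \frac{- 177 \left(1 + 22201\right) + \left(7920 - 110 \sqrt{22}\right)}{-17365 + 19226} = \frac{\left(-177\right) 22202 + \left(7920 - 110 \sqrt{22}\right)}{1861} = \left(-3929754 + \left(7920 - 110 \sqrt{22}\right)\right) \frac{1}{1861} = \left(-3921834 - 110 \sqrt{22}\right) \frac{1}{1861} = - \frac{3921834}{1861} - \frac{110 \sqrt{22}}{1861}$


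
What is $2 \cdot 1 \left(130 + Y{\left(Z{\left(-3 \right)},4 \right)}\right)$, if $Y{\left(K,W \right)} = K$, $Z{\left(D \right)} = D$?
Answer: $254$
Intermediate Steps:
$2 \cdot 1 \left(130 + Y{\left(Z{\left(-3 \right)},4 \right)}\right) = 2 \cdot 1 \left(130 - 3\right) = 2 \cdot 127 = 254$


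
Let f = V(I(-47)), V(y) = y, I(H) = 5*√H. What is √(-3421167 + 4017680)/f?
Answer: -I*√28036111/235 ≈ -22.532*I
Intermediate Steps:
f = 5*I*√47 (f = 5*√(-47) = 5*(I*√47) = 5*I*√47 ≈ 34.278*I)
√(-3421167 + 4017680)/f = √(-3421167 + 4017680)/((5*I*√47)) = √596513*(-I*√47/235) = -I*√28036111/235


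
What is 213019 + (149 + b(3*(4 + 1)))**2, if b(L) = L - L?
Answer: 235220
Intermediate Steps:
b(L) = 0
213019 + (149 + b(3*(4 + 1)))**2 = 213019 + (149 + 0)**2 = 213019 + 149**2 = 213019 + 22201 = 235220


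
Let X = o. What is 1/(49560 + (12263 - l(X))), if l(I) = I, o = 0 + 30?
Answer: 1/61793 ≈ 1.6183e-5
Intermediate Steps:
o = 30
X = 30
1/(49560 + (12263 - l(X))) = 1/(49560 + (12263 - 1*30)) = 1/(49560 + (12263 - 30)) = 1/(49560 + 12233) = 1/61793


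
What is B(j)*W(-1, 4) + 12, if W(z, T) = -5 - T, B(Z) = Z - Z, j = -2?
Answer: 12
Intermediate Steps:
B(Z) = 0
B(j)*W(-1, 4) + 12 = 0*(-5 - 1*4) + 12 = 0*(-5 - 4) + 12 = 0*(-9) + 12 = 0 + 12 = 12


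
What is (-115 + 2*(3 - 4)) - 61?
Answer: -178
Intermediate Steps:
(-115 + 2*(3 - 4)) - 61 = (-115 + 2*(-1)) - 61 = (-115 - 2) - 61 = -117 - 61 = -178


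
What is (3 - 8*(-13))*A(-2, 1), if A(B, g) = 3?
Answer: 321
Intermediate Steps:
(3 - 8*(-13))*A(-2, 1) = (3 - 8*(-13))*3 = (3 + 104)*3 = 107*3 = 321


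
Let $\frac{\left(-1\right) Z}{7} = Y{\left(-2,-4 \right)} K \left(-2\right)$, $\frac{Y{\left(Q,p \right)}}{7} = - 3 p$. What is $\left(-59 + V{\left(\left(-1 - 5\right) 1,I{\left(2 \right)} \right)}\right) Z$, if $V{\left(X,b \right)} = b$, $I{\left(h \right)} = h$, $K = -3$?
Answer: $201096$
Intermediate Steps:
$Y{\left(Q,p \right)} = - 21 p$ ($Y{\left(Q,p \right)} = 7 \left(- 3 p\right) = - 21 p$)
$Z = -3528$ ($Z = - 7 \left(-21\right) \left(-4\right) \left(-3\right) \left(-2\right) = - 7 \cdot 84 \left(-3\right) \left(-2\right) = - 7 \left(\left(-252\right) \left(-2\right)\right) = \left(-7\right) 504 = -3528$)
$\left(-59 + V{\left(\left(-1 - 5\right) 1,I{\left(2 \right)} \right)}\right) Z = \left(-59 + 2\right) \left(-3528\right) = \left(-57\right) \left(-3528\right) = 201096$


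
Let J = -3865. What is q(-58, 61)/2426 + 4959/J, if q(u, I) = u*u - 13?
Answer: 921081/9376490 ≈ 0.098233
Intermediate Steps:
q(u, I) = -13 + u² (q(u, I) = u² - 13 = -13 + u²)
q(-58, 61)/2426 + 4959/J = (-13 + (-58)²)/2426 + 4959/(-3865) = (-13 + 3364)*(1/2426) + 4959*(-1/3865) = 3351*(1/2426) - 4959/3865 = 3351/2426 - 4959/3865 = 921081/9376490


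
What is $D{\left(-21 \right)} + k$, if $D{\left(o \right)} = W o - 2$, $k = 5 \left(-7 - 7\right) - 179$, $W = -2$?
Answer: $-209$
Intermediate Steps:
$k = -249$ ($k = 5 \left(-14\right) - 179 = -70 - 179 = -249$)
$D{\left(o \right)} = -2 - 2 o$ ($D{\left(o \right)} = - 2 o - 2 = -2 - 2 o$)
$D{\left(-21 \right)} + k = \left(-2 - -42\right) - 249 = \left(-2 + 42\right) - 249 = 40 - 249 = -209$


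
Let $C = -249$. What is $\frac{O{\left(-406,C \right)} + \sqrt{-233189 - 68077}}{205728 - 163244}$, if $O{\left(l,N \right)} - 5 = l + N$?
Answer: $- \frac{25}{1634} + \frac{3 i \sqrt{33474}}{42484} \approx -0.0153 + 0.01292 i$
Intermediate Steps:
$O{\left(l,N \right)} = 5 + N + l$ ($O{\left(l,N \right)} = 5 + \left(l + N\right) = 5 + \left(N + l\right) = 5 + N + l$)
$\frac{O{\left(-406,C \right)} + \sqrt{-233189 - 68077}}{205728 - 163244} = \frac{\left(5 - 249 - 406\right) + \sqrt{-233189 - 68077}}{205728 - 163244} = \frac{-650 + \sqrt{-301266}}{42484} = \left(-650 + 3 i \sqrt{33474}\right) \frac{1}{42484} = - \frac{25}{1634} + \frac{3 i \sqrt{33474}}{42484}$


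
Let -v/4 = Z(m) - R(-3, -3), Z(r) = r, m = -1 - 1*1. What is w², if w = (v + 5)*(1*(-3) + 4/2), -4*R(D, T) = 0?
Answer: 169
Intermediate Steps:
R(D, T) = 0 (R(D, T) = -¼*0 = 0)
m = -2 (m = -1 - 1 = -2)
v = 8 (v = -4*(-2 - 1*0) = -4*(-2 + 0) = -4*(-2) = 8)
w = -13 (w = (8 + 5)*(1*(-3) + 4/2) = 13*(-3 + 4*(½)) = 13*(-3 + 2) = 13*(-1) = -13)
w² = (-13)² = 169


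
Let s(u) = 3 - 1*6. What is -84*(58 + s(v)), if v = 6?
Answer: -4620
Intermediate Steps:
s(u) = -3 (s(u) = 3 - 6 = -3)
-84*(58 + s(v)) = -84*(58 - 3) = -84*55 = -4620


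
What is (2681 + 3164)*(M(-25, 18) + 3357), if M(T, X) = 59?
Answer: 19966520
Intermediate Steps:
(2681 + 3164)*(M(-25, 18) + 3357) = (2681 + 3164)*(59 + 3357) = 5845*3416 = 19966520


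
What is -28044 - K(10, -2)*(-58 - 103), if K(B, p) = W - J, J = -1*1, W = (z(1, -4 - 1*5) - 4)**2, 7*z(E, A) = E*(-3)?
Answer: -173078/7 ≈ -24725.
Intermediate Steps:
z(E, A) = -3*E/7 (z(E, A) = (E*(-3))/7 = (-3*E)/7 = -3*E/7)
W = 961/49 (W = (-3/7*1 - 4)**2 = (-3/7 - 4)**2 = (-31/7)**2 = 961/49 ≈ 19.612)
J = -1
K(B, p) = 1010/49 (K(B, p) = 961/49 - 1*(-1) = 961/49 + 1 = 1010/49)
-28044 - K(10, -2)*(-58 - 103) = -28044 - 1010*(-58 - 103)/49 = -28044 - 1010*(-161)/49 = -28044 - 1*(-23230/7) = -28044 + 23230/7 = -173078/7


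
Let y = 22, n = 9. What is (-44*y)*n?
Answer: -8712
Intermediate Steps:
(-44*y)*n = -44*22*9 = -968*9 = -8712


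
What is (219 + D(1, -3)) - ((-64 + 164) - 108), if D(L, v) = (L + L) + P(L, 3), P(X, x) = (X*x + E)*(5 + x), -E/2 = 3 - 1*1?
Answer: 221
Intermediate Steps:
E = -4 (E = -2*(3 - 1*1) = -2*(3 - 1) = -2*2 = -4)
P(X, x) = (-4 + X*x)*(5 + x) (P(X, x) = (X*x - 4)*(5 + x) = (-4 + X*x)*(5 + x))
D(L, v) = -32 + 26*L (D(L, v) = (L + L) + (-20 - 4*3 + L*3² + 5*L*3) = 2*L + (-20 - 12 + L*9 + 15*L) = 2*L + (-20 - 12 + 9*L + 15*L) = 2*L + (-32 + 24*L) = -32 + 26*L)
(219 + D(1, -3)) - ((-64 + 164) - 108) = (219 + (-32 + 26*1)) - ((-64 + 164) - 108) = (219 + (-32 + 26)) - (100 - 108) = (219 - 6) - 1*(-8) = 213 + 8 = 221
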